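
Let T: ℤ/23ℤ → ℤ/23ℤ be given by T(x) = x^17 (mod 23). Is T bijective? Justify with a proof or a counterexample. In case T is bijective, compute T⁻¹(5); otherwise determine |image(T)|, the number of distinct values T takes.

Since 23 is prime, the nonzero elements of ℤ/23ℤ form a cyclic group of order 22.
As gcd(17, 22) = 1, raising to the 17th power is a bijection on this group: if x_1^17 ≡ x_2^17 then (x_1x_2^{−1})^17 = 1, and the only element of order dividing gcd(17, 22) = 1 is 1, so x_1 = x_2.
With T(0) = 0 this makes T injective on all of ℤ/23ℤ, hence bijective (finite equal-size domain and codomain). In particular T is bijective.
Since T is bijective, we find the preimage of 5. The inverse of x ↦ x^17 on (ℤ/23ℤ)^× is x ↦ x^13, because 17·13 = 221 = 10·22 + 1 ≡ 1 (mod 22) and x^{22} = 1 for x ≠ 0 (Fermat). So T⁻¹(5) = 5^13 mod 23.
Repeated squaring mod 23: 5^1 ≡ 5, 5^2 ≡ 5² = 25 ≡ 2, 5^4 ≡ 2² = 4, 5^8 ≡ 4² = 16. Since 13 = 8 + 4 + 1, 5^13 ≡ 16·4·5: 16·4 = 64 ≡ 18, then 18·5 = 90 ≡ 21. So 5^13 ≡ 21 (mod 23).
Hence T⁻¹(5) = 21.

21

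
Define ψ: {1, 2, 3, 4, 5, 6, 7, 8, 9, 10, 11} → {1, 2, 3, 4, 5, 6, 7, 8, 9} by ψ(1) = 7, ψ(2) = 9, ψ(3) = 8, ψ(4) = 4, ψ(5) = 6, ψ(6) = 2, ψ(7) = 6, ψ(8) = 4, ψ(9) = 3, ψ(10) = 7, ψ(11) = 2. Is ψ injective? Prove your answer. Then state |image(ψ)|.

ψ(5) = 6 = ψ(7) with 5 ≠ 7, so ψ is not injective.
The image of ψ is {2, 3, 4, 6, 7, 8, 9}, which has 7 elements.

7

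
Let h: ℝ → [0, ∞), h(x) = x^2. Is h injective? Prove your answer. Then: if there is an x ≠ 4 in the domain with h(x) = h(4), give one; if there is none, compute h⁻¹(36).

-4

h(4) = 16 = (−4)^2 = h(−4) (since 2 is even), with 4 ≠ −4. So h is not injective.
For the follow-up, such an x exists: taking x = −4 ∈ ℝ gives h(−4) = 16 = h(4) with −4 ≠ 4.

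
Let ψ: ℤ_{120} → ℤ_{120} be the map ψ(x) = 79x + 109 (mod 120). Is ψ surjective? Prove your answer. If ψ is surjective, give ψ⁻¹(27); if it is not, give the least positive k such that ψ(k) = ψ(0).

Recall: ψ is surjective if every y in the codomain equals ψ(x) for some x in the domain.
Since gcd(79, 120) = 1, 79 is invertible modulo 120. Euclid's algorithm: 120 = 1·79 + 41, 79 = 1·41 + 38, 41 = 1·38 + 3, 38 = 12·3 + 2, 3 = 1·2 + 1; back-substituting gives 1 = 79·79 − 52·120, so 79⁻¹ ≡ 79 (mod 120).
For any y ∈ ℤ_{120}, x = 79(y − 109) mod 120 satisfies ψ(x) = 79·79(y − 109) + 109 ≡ y (since 79·79 ≡ 1 mod 120). So every y has a preimage.
So ψ is surjective.
Since ψ is surjective, we find ψ⁻¹(27): we need 79x ≡ 27 − 109 ≡ 38 (mod 120). Using 79⁻¹ = 79: x ≡ 79·38 = 3002 = 25·120 + 2, so x = 2.
Check: ψ(2) = 79·2 + 109 = 267 = 2·120 + 27 ≡ 27 (mod 120).

2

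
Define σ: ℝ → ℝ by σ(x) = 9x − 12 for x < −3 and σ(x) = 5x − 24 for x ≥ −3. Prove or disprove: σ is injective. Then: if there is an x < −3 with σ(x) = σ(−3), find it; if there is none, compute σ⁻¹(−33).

-9/5

Both pieces are strictly increasing (slopes 9 and 5), so each is injective on its own interval.
The left piece maps (−∞, −3) onto (−∞, −39); the right piece maps [−3, ∞) onto [−39, ∞).
These images are disjoint, so no value is attained by both pieces. Therefore σ is injective.
Because the two images are disjoint, no x < −3 has σ(x) = σ(−3), so we compute σ⁻¹(−33): −33 lies in [−39, ∞), so solve 5x − 24 = −33: x = (−33 + 24)/5 = −9/5.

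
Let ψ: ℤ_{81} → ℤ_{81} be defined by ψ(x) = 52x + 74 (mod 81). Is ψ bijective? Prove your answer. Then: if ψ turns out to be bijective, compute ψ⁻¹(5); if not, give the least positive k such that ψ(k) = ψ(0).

If ψ(a) = ψ(b), then 52a ≡ 52b (mod 81). Because gcd(52, 81) = 1, we may cancel 52 to get a ≡ b (mod 81).
We now compute 52⁻¹ mod 81 explicitly. Euclid's algorithm: 81 = 1·52 + 29, 52 = 1·29 + 23, 29 = 1·23 + 6, 23 = 3·6 + 5, 6 = 1·5 + 1; back-substituting gives 1 = 67·52 − 43·81, so 52⁻¹ ≡ 67 (mod 81).
For any y ∈ ℤ_{81}, x = 67(y − 74) mod 81 satisfies ψ(x) = 52·67(y − 74) + 74 ≡ y (since 52·67 ≡ 1 mod 81). So every y has a preimage.
Hence ψ is bijective.
Since ψ is bijective, we compute ψ⁻¹(5): solve 52x + 74 ≡ 5 (mod 81), i.e. 52x ≡ 12 (mod 81).
Multiplying by 52⁻¹ = 67 gives x ≡ 67·12 = 804 = 9·81 + 75 ≡ 75 (mod 81).
Check: ψ(75) = 52·75 + 74 = 3974 = 49·81 + 5 ≡ 5 (mod 81).

75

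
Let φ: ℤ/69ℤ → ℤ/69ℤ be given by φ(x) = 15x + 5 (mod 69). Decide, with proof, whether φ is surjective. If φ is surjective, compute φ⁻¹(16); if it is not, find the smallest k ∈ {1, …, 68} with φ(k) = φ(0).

Since gcd(15, 69) = 3, we have 15x ≡ 0 (mod 3) for all x, so φ(x) ≡ 2 (mod 3).
But 0 ≢ 2 (mod 3), so 0 ∈ ℤ/69ℤ has no preimage. So φ is not surjective.
Since φ is not surjective, we find the least positive k with φ(k) = φ(0): this means 15k ≡ 0 (mod 69), i.e. 69 ∣ 15k. Since gcd(15, 69) = 3, dividing through by 3 this holds exactly when 23 ∣ 5k, and as gcd(5, 23) = 1, exactly when 23 ∣ k.
The smallest positive such k is 23.

23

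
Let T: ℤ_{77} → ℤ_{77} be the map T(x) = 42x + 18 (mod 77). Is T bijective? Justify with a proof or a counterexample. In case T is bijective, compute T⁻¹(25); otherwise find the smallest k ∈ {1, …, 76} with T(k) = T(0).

We have gcd(42, 77) = 7 > 1. Taking u = 0 and v = 11: T(0) = 18 and T(11) = 42·11 + 18 = 480 ≡ 18 (mod 77).
So T(0) = T(11) while 0 ≠ 11, therefore T is not injective, hence not bijective.
Since T is not bijective, we find the least positive k with T(k) = T(0): this means 42k ≡ 0 (mod 77), i.e. 77 ∣ 42k. Since gcd(42, 77) = 7, dividing through by 7 this holds exactly when 11 ∣ 6k, and as gcd(6, 11) = 1, exactly when 11 ∣ k.
The smallest positive such k is 11.

11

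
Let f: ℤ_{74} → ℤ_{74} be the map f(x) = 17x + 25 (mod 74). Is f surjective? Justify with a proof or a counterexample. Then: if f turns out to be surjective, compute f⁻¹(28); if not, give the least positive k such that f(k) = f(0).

35

Since gcd(17, 74) = 1, 17 is invertible modulo 74. Euclid's algorithm: 74 = 4·17 + 6, 17 = 2·6 + 5, 6 = 1·5 + 1; back-substituting gives 1 = 61·17 − 14·74, so 17⁻¹ ≡ 61 (mod 74).
Then y ↦ 61(y − 25) is a two-sided inverse to f, so every y ∈ ℤ_{74} has a preimage.
Hence f is surjective.
Since f is surjective, we find f⁻¹(28): we need 17x ≡ 28 − 25 ≡ 3 (mod 74). Using 17⁻¹ = 61: x ≡ 61·3 = 183 = 2·74 + 35, so x = 35.
Check: f(35) = 17·35 + 25 = 620 = 8·74 + 28 ≡ 28 (mod 74).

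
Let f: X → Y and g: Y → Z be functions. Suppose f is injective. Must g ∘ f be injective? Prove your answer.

No. Take X = Y = Z = {0, 1, 2}, f = identity (injective), and g(x) = 0 for every x.
Then (g ∘ f)(0) = 0 = (g ∘ f)(2) with 0 ≠ 2, so g ∘ f is not injective.

not injective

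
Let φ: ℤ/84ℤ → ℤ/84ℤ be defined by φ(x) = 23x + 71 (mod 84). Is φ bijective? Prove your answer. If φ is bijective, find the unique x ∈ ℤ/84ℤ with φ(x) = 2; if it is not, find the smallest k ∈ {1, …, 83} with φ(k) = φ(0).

Recall: injectivity means: for all u, v in the domain, φ(u) = φ(v) implies u = v.
If φ(u) = φ(v), then 23u ≡ 23v (mod 84). Because gcd(23, 84) = 1, we may cancel 23 to get u ≡ v (mod 84).
We now compute 23⁻¹ mod 84 explicitly. Euclid's algorithm: 84 = 3·23 + 15, 23 = 1·15 + 8, 15 = 1·8 + 7, 8 = 1·7 + 1; back-substituting gives 1 = 11·23 − 3·84, so 23⁻¹ ≡ 11 (mod 84).
For any y ∈ ℤ/84ℤ, x = 11(y − 71) mod 84 satisfies φ(x) = 23·11(y − 71) + 71 ≡ y (since 23·11 ≡ 1 mod 84). So every y has a preimage.
Therefore φ is bijective.
Since φ is bijective, we compute φ⁻¹(2): solve 23x + 71 ≡ 2 (mod 84), i.e. 23x ≡ 15 (mod 84).
Multiplying by 23⁻¹ = 11 gives x ≡ 11·15 = 165 = 1·84 + 81 ≡ 81 (mod 84).
Check: φ(81) = 23·81 + 71 = 1934 = 23·84 + 2 ≡ 2 (mod 84).

81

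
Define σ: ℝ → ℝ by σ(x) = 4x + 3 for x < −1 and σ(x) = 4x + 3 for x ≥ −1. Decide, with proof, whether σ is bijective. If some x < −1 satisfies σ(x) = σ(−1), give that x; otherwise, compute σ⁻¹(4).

Both pieces are strictly increasing (slopes 4 and 4), so each is injective on its own interval.
The left piece maps (−∞, −1) onto (−∞, −1); the right piece maps [−1, ∞) onto [−1, ∞).
Since −1 = −1, the images partition ℝ: σ is injective and surjective, hence bijective.
Because the two images are disjoint, no x < −1 has σ(x) = σ(−1), so we compute σ⁻¹(4): 4 lies in [−1, ∞), so solve 4x + 3 = 4: x = (4 − 3)/4 = 1/4.

1/4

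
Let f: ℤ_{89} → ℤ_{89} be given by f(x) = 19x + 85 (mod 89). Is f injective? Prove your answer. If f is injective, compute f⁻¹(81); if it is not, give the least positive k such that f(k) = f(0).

If f(u) = f(v), then 19u ≡ 19v (mod 89). Because gcd(19, 89) = 1, we may cancel 19 to get u ≡ v (mod 89).
Thus f is injective.
We now compute 19⁻¹ mod 89 explicitly. Euclid's algorithm: 89 = 4·19 + 13, 19 = 1·13 + 6, 13 = 2·6 + 1; back-substituting gives 1 = 75·19 − 16·89, so 19⁻¹ ≡ 75 (mod 89).
Since f is injective, we find f⁻¹(81): we need 19x ≡ 81 − 85 ≡ 85 (mod 89). Using 19⁻¹ = 75: x ≡ 75·85 = 6375 = 71·89 + 56, so x = 56.
Check: f(56) = 19·56 + 85 = 1149 = 12·89 + 81 ≡ 81 (mod 89).

56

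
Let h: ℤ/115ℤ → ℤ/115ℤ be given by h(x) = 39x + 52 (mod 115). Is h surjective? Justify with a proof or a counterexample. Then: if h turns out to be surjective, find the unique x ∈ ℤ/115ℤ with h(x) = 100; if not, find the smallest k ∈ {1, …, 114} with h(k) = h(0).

Recall that h is surjective if every y in the codomain equals h(x) for some x in the domain.
Since gcd(39, 115) = 1, 39 is invertible modulo 115. Euclid's algorithm: 115 = 2·39 + 37, 39 = 1·37 + 2, 37 = 18·2 + 1; back-substituting gives 1 = 59·39 − 20·115, so 39⁻¹ ≡ 59 (mod 115).
Then y ↦ 59(y − 52) is a two-sided inverse to h, so every y ∈ ℤ/115ℤ has a preimage.
Therefore h is surjective.
Since h is surjective, we compute h⁻¹(100): solve 39x + 52 ≡ 100 (mod 115), i.e. 39x ≡ 48 (mod 115).
Multiplying by 39⁻¹ = 59 gives x ≡ 59·48 = 2832 = 24·115 + 72 ≡ 72 (mod 115).
Check: h(72) = 39·72 + 52 = 2860 = 24·115 + 100 ≡ 100 (mod 115).

72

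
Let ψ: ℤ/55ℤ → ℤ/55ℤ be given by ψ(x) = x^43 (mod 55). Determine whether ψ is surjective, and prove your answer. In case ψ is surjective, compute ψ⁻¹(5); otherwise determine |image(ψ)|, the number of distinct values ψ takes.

Computing x^43 mod 55 for each x (by repeated squaring, reducing mod 55 at every step), the values ψ(0), ψ(1), …, ψ(54) are: 0, 1, 8, 27, 9, 15, 51, 13, 17, 14, 10, 11, 23, 52, 49, 20, 26, 18, 2, 39, 25, 21, 33, 12, 19, 5, 31, 48, 7, 24, 50, 36, 43, 22, 34, 30, 16, 53, 37, 29, 35, 6, 3, 32, 44, 45, 41, 38, 42, 4, 40, 46, 28, 47, 54.
Every element of ℤ/55ℤ appears exactly once in this list, so ψ is a bijection, and in particular surjective.
Since ψ is surjective, we read off the preimage of 5 from the same table: ψ(25) = 5, so ψ⁻¹(5) = 25.

25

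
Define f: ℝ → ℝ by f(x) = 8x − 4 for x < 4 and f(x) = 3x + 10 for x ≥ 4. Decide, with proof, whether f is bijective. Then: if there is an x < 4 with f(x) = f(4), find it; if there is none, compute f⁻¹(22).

Both pieces are strictly increasing (slopes 8 and 3), so each is injective on its own interval.
The left piece maps (−∞, 4) onto (−∞, 28); the right piece maps [4, ∞) onto [22, ∞).
These images overlap. In particular f(4) = 22 (right piece), and solving 8x − 4 = 22 on the left piece gives x = 13/4 < 4.
So f(13/4) = f(4) with 13/4 ≠ 4, and f is not injective, hence not bijective. This x = 13/4 is the requested value below 4.

13/4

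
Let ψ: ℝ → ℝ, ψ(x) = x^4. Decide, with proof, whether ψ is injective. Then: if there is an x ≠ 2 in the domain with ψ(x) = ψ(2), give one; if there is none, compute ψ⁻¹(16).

-2

ψ(2) = 16 = (−2)^4 = ψ(−2) (since 4 is even), with 2 ≠ −2. So ψ is not injective.
For the follow-up, such an x exists: taking x = −2 ∈ ℝ gives ψ(−2) = 16 = ψ(2) with −2 ≠ 2.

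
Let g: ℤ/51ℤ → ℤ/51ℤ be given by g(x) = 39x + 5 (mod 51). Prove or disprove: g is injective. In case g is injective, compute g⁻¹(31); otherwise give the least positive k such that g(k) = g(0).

Recall: g is injective when g(a) = g(b) forces a = b.
We have gcd(39, 51) = 3 > 1. Taking a = 0 and b = 17: g(0) = 5 and g(17) = 39·17 + 5 = 668 ≡ 5 (mod 51).
So g(0) = g(17) while 0 ≠ 17, therefore g is not injective.
Since g is not injective, we find the least positive k with g(k) = g(0): this means 39k ≡ 0 (mod 51), i.e. 51 ∣ 39k. Since gcd(39, 51) = 3, dividing through by 3 this holds exactly when 17 ∣ 13k, and as gcd(13, 17) = 1, exactly when 17 ∣ k.
The smallest positive such k is 17.

17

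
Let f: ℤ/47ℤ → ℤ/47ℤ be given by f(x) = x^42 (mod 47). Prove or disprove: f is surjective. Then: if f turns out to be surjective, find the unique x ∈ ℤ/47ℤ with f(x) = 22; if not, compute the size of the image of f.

f(23): Repeated squaring mod 47: 23^1 ≡ 23, 23^2 ≡ 23² = 529 ≡ 12, 23^4 ≡ 12² = 144 ≡ 3, 23^8 ≡ 3² = 9, 23^16 ≡ 9² = 81 ≡ 34, 23^32 ≡ 34² = 1156 ≡ 28. Since 42 = 32 + 8 + 2, 23^42 ≡ 28·9·12: 28·9 = 252 ≡ 17, then 17·12 = 204 ≡ 16. So 23^42 ≡ 16 (mod 47).
f(24): Repeated squaring mod 47: 24^1 ≡ 24, 24^2 ≡ 24² = 576 ≡ 12, 24^4 ≡ 12² = 144 ≡ 3, 24^8 ≡ 3² = 9, 24^16 ≡ 9² = 81 ≡ 34, 24^32 ≡ 34² = 1156 ≡ 28. Since 42 = 32 + 8 + 2, 24^42 ≡ 28·9·12: 28·9 = 252 ≡ 17, then 17·12 = 204 ≡ 16. So 24^42 ≡ 16 (mod 47).
So f(23) = f(24) = 16 while 23 ≠ 24, so f is not injective.
A non-injective map from the 47-element set ℤ/47ℤ to itself takes at most 46 distinct values, so it cannot be surjective. Thus f is not surjective.
Since f is not surjective, we determine |image(f)|. Computing x^42 mod 47 for each x (by repeated squaring, reducing mod 47 at every step), the values f(0), f(1), …, f(46) are: 0, 1, 3, 18, 9, 37, 7, 12, 27, 42, 17, 2, 21, 25, 36, 8, 34, 24, 32, 14, 4, 28, 6, 16, 16, 6, 28, 4, 14, 32, 24, 34, 8, 36, 25, 21, 2, 17, 42, 27, 12, 7, 37, 9, 18, 3, 1.
The distinct values are {0, 1, 2, 3, 4, 6, 7, 8, 9, 12, 14, 16, 17, 18, 21, 24, 25, 27, 28, 32, 34, 36, 37, 42}; there are 24 of them.

24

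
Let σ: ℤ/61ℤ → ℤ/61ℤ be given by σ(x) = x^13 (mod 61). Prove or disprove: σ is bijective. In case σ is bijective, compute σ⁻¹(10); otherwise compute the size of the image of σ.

35

Since 61 is prime, the nonzero elements of ℤ/61ℤ form a cyclic group of order 60.
As gcd(13, 60) = 1, raising to the 13th power is a bijection on this group: if u^13 ≡ v^13 then (uv^{−1})^13 = 1, and the only element of order dividing gcd(13, 60) = 1 is 1, so u = v.
With σ(0) = 0 this makes σ injective on all of ℤ/61ℤ, hence bijective (finite equal-size domain and codomain). In particular σ is bijective.
Since σ is bijective, we find the preimage of 10. The inverse of x ↦ x^13 on (ℤ/61ℤ)^× is x ↦ x^37, because 13·37 = 481 = 8·60 + 1 ≡ 1 (mod 60) and x^{60} = 1 for x ≠ 0 (Fermat). So σ⁻¹(10) = 10^37 mod 61.
Repeated squaring mod 61: 10^1 ≡ 10, 10^2 ≡ 10² = 100 ≡ 39, 10^4 ≡ 39² = 1521 ≡ 57, 10^8 ≡ 57² = 3249 ≡ 16, 10^16 ≡ 16² = 256 ≡ 12, 10^32 ≡ 12² = 144 ≡ 22. Since 37 = 32 + 4 + 1, 10^37 ≡ 22·57·10: 22·57 = 1254 ≡ 34, then 34·10 = 340 ≡ 35. So 10^37 ≡ 35 (mod 61).
Hence σ⁻¹(10) = 35.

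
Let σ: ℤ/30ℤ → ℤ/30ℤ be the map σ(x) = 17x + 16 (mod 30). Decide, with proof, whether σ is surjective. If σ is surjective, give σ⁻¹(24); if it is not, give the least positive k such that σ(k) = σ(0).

Since gcd(17, 30) = 1, 17 is invertible modulo 30. Euclid's algorithm: 30 = 1·17 + 13, 17 = 1·13 + 4, 13 = 3·4 + 1; back-substituting gives 1 = 23·17 − 13·30, so 17⁻¹ ≡ 23 (mod 30).
Then y ↦ 23(y − 16) is a two-sided inverse to σ, so every y ∈ ℤ/30ℤ has a preimage.
Therefore σ is surjective.
Since σ is surjective, we compute σ⁻¹(24): solve 17x + 16 ≡ 24 (mod 30), i.e. 17x ≡ 8 (mod 30).
Multiplying by 17⁻¹ = 23 gives x ≡ 23·8 = 184 = 6·30 + 4 ≡ 4 (mod 30).
Check: σ(4) = 17·4 + 16 = 84 = 2·30 + 24 ≡ 24 (mod 30).

4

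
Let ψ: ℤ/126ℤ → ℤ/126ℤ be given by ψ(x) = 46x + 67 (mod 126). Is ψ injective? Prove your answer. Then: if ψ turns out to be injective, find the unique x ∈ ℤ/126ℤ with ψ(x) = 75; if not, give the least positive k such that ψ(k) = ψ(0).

63

We have gcd(46, 126) = 2 > 1. Taking x_1 = 0 and x_2 = 63: ψ(0) = 67 and ψ(63) = 46·63 + 67 = 2965 ≡ 67 (mod 126).
So ψ(0) = ψ(63) while 0 ≠ 63, thus ψ is not injective.
Since ψ is not injective, we find the least positive k with ψ(k) = ψ(0): this means 46k ≡ 0 (mod 126), i.e. 126 ∣ 46k. Since gcd(46, 126) = 2, dividing through by 2 this holds exactly when 63 ∣ 23k, and as gcd(23, 63) = 1, exactly when 63 ∣ k.
The smallest positive such k is 63.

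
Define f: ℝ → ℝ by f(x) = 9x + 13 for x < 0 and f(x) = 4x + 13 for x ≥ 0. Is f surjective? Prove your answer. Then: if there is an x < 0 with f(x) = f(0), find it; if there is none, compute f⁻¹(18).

Both pieces are strictly increasing (slopes 9 and 4), so each is injective on its own interval.
The left piece maps (−∞, 0) onto (−∞, 13); the right piece maps [0, ∞) onto [13, ∞).
These images together cover ℝ, so f is surjective.
Because the two images are disjoint, no x < 0 has f(x) = f(0), so we compute f⁻¹(18): 18 lies in [13, ∞), so solve 4x + 13 = 18: x = (18 − 13)/4 = 5/4.

5/4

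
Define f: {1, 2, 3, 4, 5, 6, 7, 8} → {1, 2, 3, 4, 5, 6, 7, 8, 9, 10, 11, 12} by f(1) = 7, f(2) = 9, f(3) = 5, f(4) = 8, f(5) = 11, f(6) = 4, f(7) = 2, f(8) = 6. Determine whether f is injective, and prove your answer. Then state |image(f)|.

8

The values f(1), …, f(8) are 7, 9, 5, 8, 11, 4, 2, 6 — all distinct.
So f(s) = f(t) only when s = t, and f is injective.
The image of f is {2, 4, 5, 6, 7, 8, 9, 11}, which has 8 elements.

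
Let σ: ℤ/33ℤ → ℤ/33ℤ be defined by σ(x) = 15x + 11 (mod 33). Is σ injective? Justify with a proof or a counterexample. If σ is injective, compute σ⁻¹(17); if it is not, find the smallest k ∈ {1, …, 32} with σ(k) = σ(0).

We have gcd(15, 33) = 3 > 1. Taking u = 0 and v = 11: σ(0) = 11 and σ(11) = 15·11 + 11 = 176 ≡ 11 (mod 33).
So σ(0) = σ(11) while 0 ≠ 11, thus σ is not injective.
Since σ is not injective, we find the least positive k with σ(k) = σ(0): this means 15k ≡ 0 (mod 33), i.e. 33 ∣ 15k. Since gcd(15, 33) = 3, dividing through by 3 this holds exactly when 11 ∣ 5k, and as gcd(5, 11) = 1, exactly when 11 ∣ k.
The smallest positive such k is 11.

11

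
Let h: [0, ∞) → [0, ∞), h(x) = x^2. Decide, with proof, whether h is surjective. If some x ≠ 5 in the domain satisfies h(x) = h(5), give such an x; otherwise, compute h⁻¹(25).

For any y ∈ [0, ∞), x = y^{1/2} ∈ [0, ∞) gives h(x) = y, so h is surjective.
Since x ↦ x^2 is strictly increasing on [0, ∞), it is injective there, so no x ≠ 5 in the domain has h(x) = h(5). We therefore compute h⁻¹(25) = 25^{1/2} = 5 (indeed 5^2 = 25).

5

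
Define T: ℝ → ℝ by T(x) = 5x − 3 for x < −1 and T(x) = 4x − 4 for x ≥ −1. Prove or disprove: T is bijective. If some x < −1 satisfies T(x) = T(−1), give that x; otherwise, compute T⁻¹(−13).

-2

Both pieces are strictly increasing (slopes 5 and 4), so each is injective on its own interval.
The left piece maps (−∞, −1) onto (−∞, −8); the right piece maps [−1, ∞) onto [−8, ∞).
Since −8 = −8, the images partition ℝ: T is injective and surjective, hence bijective.
Because the two images are disjoint, no x < −1 has T(x) = T(−1), so we compute T⁻¹(−13): −13 lies in (−∞, −8), so solve 5x − 3 = −13: x = (−13 + 3)/5 = −2.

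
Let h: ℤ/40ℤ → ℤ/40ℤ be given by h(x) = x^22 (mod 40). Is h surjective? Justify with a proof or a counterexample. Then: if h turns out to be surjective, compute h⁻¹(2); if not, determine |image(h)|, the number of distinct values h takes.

h(4): Repeated squaring mod 40: 4^1 ≡ 4, 4^2 ≡ 4² = 16, 4^4 ≡ 16² = 256 ≡ 16, 4^8 ≡ 16² = 256 ≡ 16, 4^16 ≡ 16² = 256 ≡ 16. Since 22 = 16 + 4 + 2, 4^22 ≡ 16·16·16: 16·16 = 256 ≡ 16, then 16·16 = 256 ≡ 16. So 4^22 ≡ 16 (mod 40).
h(6): Repeated squaring mod 40: 6^1 ≡ 6, 6^2 ≡ 6² = 36, 6^4 ≡ 36² = 1296 ≡ 16, 6^8 ≡ 16² = 256 ≡ 16, 6^16 ≡ 16² = 256 ≡ 16. Since 22 = 16 + 4 + 2, 6^22 ≡ 16·16·36: 16·16 = 256 ≡ 16, then 16·36 = 576 ≡ 16. So 6^22 ≡ 16 (mod 40).
So h(4) = h(6) = 16 while 4 ≠ 6, therefore h is not injective.
A non-injective map from the 40-element set ℤ/40ℤ to itself takes at most 39 distinct values, so it cannot be surjective. So h is not surjective.
Since h is not surjective, we determine |image(h)|. Computing x^22 mod 40 for each x (by repeated squaring, reducing mod 40 at every step), the values h(0), h(1), …, h(39) are: 0, 1, 24, 9, 16, 25, 16, 9, 24, 1, 0, 1, 24, 9, 16, 25, 16, 9, 24, 1, 0, 1, 24, 9, 16, 25, 16, 9, 24, 1, 0, 1, 24, 9, 16, 25, 16, 9, 24, 1.
The distinct values are {0, 1, 9, 16, 24, 25}; there are 6 of them.

6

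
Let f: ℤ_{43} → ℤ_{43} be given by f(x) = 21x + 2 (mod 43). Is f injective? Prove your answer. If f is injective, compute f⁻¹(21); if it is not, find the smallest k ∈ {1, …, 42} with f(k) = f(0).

Suppose f(a) = f(b) in ℤ_{43}. Then 21a + 2 ≡ 21b + 2 (mod 43), thus 21(a − b) ≡ 0 (mod 43).
Since gcd(21, 43) = 1, 21 is invertible modulo 43, thus a − b ≡ 0 (mod 43), i.e. a = b.
Thus f is injective.
We now compute 21⁻¹ mod 43 explicitly. Euclid's algorithm: 43 = 2·21 + 1; back-substituting gives 1 = 41·21 − 20·43, so 21⁻¹ ≡ 41 (mod 43).
Since f is injective, we compute f⁻¹(21): solve 21x + 2 ≡ 21 (mod 43), i.e. 21x ≡ 19 (mod 43).
Multiplying by 21⁻¹ = 41 gives x ≡ 41·19 = 779 = 18·43 + 5 ≡ 5 (mod 43).
Check: f(5) = 21·5 + 2 = 107 = 2·43 + 21 ≡ 21 (mod 43).

5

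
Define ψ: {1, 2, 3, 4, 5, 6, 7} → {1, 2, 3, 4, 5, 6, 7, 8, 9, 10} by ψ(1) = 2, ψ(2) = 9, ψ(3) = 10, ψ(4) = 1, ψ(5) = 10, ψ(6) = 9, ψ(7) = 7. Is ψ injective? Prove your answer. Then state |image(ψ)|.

ψ(3) = 10 = ψ(5) with 3 ≠ 5, so ψ is not injective.
The image of ψ is {1, 2, 7, 9, 10}, which has 5 elements.

5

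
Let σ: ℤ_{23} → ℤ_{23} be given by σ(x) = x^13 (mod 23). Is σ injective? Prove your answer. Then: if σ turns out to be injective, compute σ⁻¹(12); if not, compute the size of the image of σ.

9

Since 23 is prime, the nonzero elements of ℤ_{23} form a cyclic group of order 22.
As gcd(13, 22) = 1, raising to the 13th power is a bijection on this group: if a^13 ≡ b^13 then (ab^{−1})^13 = 1, and the only element of order dividing gcd(13, 22) = 1 is 1, so a = b.
With σ(0) = 0 this makes σ injective on all of ℤ_{23}, hence bijective (finite equal-size domain and codomain). In particular σ is injective.
Since σ is injective, we find the preimage of 12. The inverse of x ↦ x^13 on (ℤ_{23})^× is x ↦ x^17, because 13·17 = 221 = 10·22 + 1 ≡ 1 (mod 22) and x^{22} = 1 for x ≠ 0 (Fermat). So σ⁻¹(12) = 12^17 mod 23.
Repeated squaring mod 23: 12^1 ≡ 12, 12^2 ≡ 12² = 144 ≡ 6, 12^4 ≡ 6² = 36 ≡ 13, 12^8 ≡ 13² = 169 ≡ 8, 12^16 ≡ 8² = 64 ≡ 18. Since 17 = 16 + 1, 12^17 ≡ 18·12: 18·12 = 216 ≡ 9. So 12^17 ≡ 9 (mod 23).
Hence σ⁻¹(12) = 9.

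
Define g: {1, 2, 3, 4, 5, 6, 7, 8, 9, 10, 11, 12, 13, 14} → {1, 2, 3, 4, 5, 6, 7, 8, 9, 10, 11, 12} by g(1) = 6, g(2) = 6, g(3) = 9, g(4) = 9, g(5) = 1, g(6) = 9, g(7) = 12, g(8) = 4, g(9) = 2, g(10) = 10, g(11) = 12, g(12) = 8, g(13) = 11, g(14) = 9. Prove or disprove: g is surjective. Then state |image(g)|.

No element maps to 3, so g is not surjective.
The image of g is {1, 2, 4, 6, 8, 9, 10, 11, 12}, which has 9 elements.

9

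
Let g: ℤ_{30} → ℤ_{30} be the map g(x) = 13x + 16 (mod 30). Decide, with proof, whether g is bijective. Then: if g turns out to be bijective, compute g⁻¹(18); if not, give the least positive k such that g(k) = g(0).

14

Recall: g is injective if g(x_1) = g(x_2) implies x_1 = x_2.
If g(x_1) = g(x_2), then 13x_1 ≡ 13x_2 (mod 30). Because gcd(13, 30) = 1, we may cancel 13 to get x_1 ≡ x_2 (mod 30).
We now compute 13⁻¹ mod 30 explicitly. Euclid's algorithm: 30 = 2·13 + 4, 13 = 3·4 + 1; back-substituting gives 1 = 7·13 − 3·30, so 13⁻¹ ≡ 7 (mod 30).
For any y ∈ ℤ_{30}, x = 7(y − 16) mod 30 satisfies g(x) = 13·7(y − 16) + 16 ≡ y (since 13·7 ≡ 1 mod 30). So every y has a preimage.
So g is bijective.
Since g is bijective, we find g⁻¹(18): we need 13x ≡ 18 − 16 ≡ 2 (mod 30). Using 13⁻¹ = 7: x ≡ 7·2 = 14, so x = 14.
Check: g(14) = 13·14 + 16 = 198 = 6·30 + 18 ≡ 18 (mod 30).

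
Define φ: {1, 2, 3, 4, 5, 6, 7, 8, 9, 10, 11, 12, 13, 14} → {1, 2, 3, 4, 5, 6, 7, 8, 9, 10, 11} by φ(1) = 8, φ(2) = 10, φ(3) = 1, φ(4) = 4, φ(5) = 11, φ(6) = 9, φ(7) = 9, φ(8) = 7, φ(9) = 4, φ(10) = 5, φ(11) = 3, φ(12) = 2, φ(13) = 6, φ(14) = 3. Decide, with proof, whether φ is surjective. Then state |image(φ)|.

11

Every element of the codomain has a preimage: 1 = φ(3), 2 = φ(12), 3 = φ(11), 4 = φ(4), 5 = φ(10), 6 = φ(13), 7 = φ(8), 8 = φ(1), 9 = φ(6), 10 = φ(2), 11 = φ(5).
Therefore φ is surjective.
The image of φ is {1, 2, 3, 4, 5, 6, 7, 8, 9, 10, 11}, which has 11 elements.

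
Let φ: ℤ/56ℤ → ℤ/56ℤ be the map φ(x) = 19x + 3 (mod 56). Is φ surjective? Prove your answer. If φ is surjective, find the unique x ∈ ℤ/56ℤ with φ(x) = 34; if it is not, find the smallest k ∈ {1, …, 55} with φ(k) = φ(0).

Since gcd(19, 56) = 1, 19 is invertible modulo 56. Euclid's algorithm: 56 = 2·19 + 18, 19 = 1·18 + 1; back-substituting gives 1 = 3·19 − 1·56, so 19⁻¹ ≡ 3 (mod 56).
Then y ↦ 3(y − 3) is a two-sided inverse to φ, so every y ∈ ℤ/56ℤ has a preimage.
So φ is surjective.
Since φ is surjective, we compute φ⁻¹(34): solve 19x + 3 ≡ 34 (mod 56), i.e. 19x ≡ 31 (mod 56).
Multiplying by 19⁻¹ = 3 gives x ≡ 3·31 = 93 = 1·56 + 37 ≡ 37 (mod 56).
Check: φ(37) = 19·37 + 3 = 706 = 12·56 + 34 ≡ 34 (mod 56).

37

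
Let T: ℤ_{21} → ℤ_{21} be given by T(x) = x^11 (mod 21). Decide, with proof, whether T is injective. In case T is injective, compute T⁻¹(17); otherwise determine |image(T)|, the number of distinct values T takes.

5

Computing x^11 mod 21 for each x (by repeated squaring, reducing mod 21 at every step), the values T(0), T(1), …, T(20) are: 0, 1, 11, 12, 16, 17, 6, 7, 8, 18, 19, 2, 3, 13, 14, 15, 4, 5, 9, 10, 20.
Every element of ℤ_{21} appears exactly once in this list, so T is a bijection, and in particular injective.
Since T is injective, we read off the preimage of 17 from the same table: T(5) = 17, so T⁻¹(17) = 5.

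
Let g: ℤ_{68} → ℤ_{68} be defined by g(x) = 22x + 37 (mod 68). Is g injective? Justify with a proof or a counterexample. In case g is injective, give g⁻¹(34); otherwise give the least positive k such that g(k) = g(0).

We have gcd(22, 68) = 2 > 1. Taking a = 0 and b = 34: g(0) = 37 and g(34) = 22·34 + 37 = 785 ≡ 37 (mod 68).
So g(0) = g(34) while 0 ≠ 34, thus g is not injective.
Since g is not injective, we find the least positive k with g(k) = g(0): this means 22k ≡ 0 (mod 68), i.e. 68 ∣ 22k. Since gcd(22, 68) = 2, dividing through by 2 this holds exactly when 34 ∣ 11k, and as gcd(11, 34) = 1, exactly when 34 ∣ k.
The smallest positive such k is 34.

34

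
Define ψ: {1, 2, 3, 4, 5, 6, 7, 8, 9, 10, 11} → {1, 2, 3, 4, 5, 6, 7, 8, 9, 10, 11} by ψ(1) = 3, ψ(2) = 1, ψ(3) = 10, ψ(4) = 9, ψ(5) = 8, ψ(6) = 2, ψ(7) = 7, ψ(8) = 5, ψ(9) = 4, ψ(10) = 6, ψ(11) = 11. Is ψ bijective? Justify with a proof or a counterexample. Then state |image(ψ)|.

11

The values 3, 1, 10, 9, 8, 2, 7, 5, 4, 6, 11 are a permutation of {1, 2, 3, 4, 5, 6, 7, 8, 9, 10, 11}: each element appears exactly once.
So ψ is injective and surjective, hence bijective.
The image of ψ is {1, 2, 3, 4, 5, 6, 7, 8, 9, 10, 11}, which has 11 elements.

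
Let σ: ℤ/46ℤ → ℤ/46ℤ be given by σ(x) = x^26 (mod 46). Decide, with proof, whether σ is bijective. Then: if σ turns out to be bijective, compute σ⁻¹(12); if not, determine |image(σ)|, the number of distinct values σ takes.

24

σ(22): Repeated squaring mod 46: 22^1 ≡ 22, 22^2 ≡ 22² = 484 ≡ 24, 22^4 ≡ 24² = 576 ≡ 24, 22^8 ≡ 24² = 576 ≡ 24, 22^16 ≡ 24² = 576 ≡ 24. Since 26 = 16 + 8 + 2, 22^26 ≡ 24·24·24: 24·24 = 576 ≡ 24, then 24·24 = 576 ≡ 24. So 22^26 ≡ 24 (mod 46).
σ(24): Repeated squaring mod 46: 24^1 ≡ 24, 24^2 ≡ 24² = 576 ≡ 24, 24^4 ≡ 24² = 576 ≡ 24, 24^8 ≡ 24² = 576 ≡ 24, 24^16 ≡ 24² = 576 ≡ 24. Since 26 = 16 + 8 + 2, 24^26 ≡ 24·24·24: 24·24 = 576 ≡ 24, then 24·24 = 576 ≡ 24. So 24^26 ≡ 24 (mod 46).
So σ(22) = σ(24) = 24 while 22 ≠ 24, therefore σ is not injective, hence not bijective.
Since σ is not bijective, we determine |image(σ)|. Computing x^26 mod 46 for each x (by repeated squaring, reducing mod 46 at every step), the values σ(0), σ(1), …, σ(45) are: 0, 1, 16, 35, 26, 27, 8, 9, 2, 29, 18, 13, 36, 41, 6, 25, 32, 31, 4, 3, 12, 39, 24, 23, 24, 39, 12, 3, 4, 31, 32, 25, 6, 41, 36, 13, 18, 29, 2, 9, 8, 27, 26, 35, 16, 1.
The distinct values are {0, 1, 2, 3, 4, 6, 8, 9, 12, 13, 16, 18, 23, 24, 25, 26, 27, 29, 31, 32, 35, 36, 39, 41}; there are 24 of them.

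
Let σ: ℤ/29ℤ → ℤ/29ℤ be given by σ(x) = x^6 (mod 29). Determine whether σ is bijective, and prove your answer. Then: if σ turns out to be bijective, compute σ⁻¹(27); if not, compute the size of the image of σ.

15

σ(14): Repeated squaring mod 29: 14^1 ≡ 14, 14^2 ≡ 14² = 196 ≡ 22, 14^4 ≡ 22² = 484 ≡ 20. Since 6 = 4 + 2, 14^6 ≡ 20·22: 20·22 = 440 ≡ 5. So 14^6 ≡ 5 (mod 29).
σ(15): Repeated squaring mod 29: 15^1 ≡ 15, 15^2 ≡ 15² = 225 ≡ 22, 15^4 ≡ 22² = 484 ≡ 20. Since 6 = 4 + 2, 15^6 ≡ 20·22: 20·22 = 440 ≡ 5. So 15^6 ≡ 5 (mod 29).
So σ(14) = σ(15) = 5 while 14 ≠ 15, so σ is not injective, hence not bijective.
Since σ is not bijective, we determine |image(σ)|. Computing x^6 mod 29 for each x (by repeated squaring, reducing mod 29 at every step), the values σ(0), σ(1), …, σ(28) are: 0, 1, 6, 4, 7, 23, 24, 25, 13, 16, 22, 9, 28, 20, 5, 5, 20, 28, 9, 22, 16, 13, 25, 24, 23, 7, 4, 6, 1.
The distinct values are {0, 1, 4, 5, 6, 7, 9, 13, 16, 20, 22, 23, 24, 25, 28}; there are 15 of them.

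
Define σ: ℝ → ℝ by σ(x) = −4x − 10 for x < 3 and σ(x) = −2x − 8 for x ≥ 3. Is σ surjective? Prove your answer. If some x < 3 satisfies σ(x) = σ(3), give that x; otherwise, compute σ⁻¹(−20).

1

Both pieces are strictly decreasing (slopes −4 and −2), so each is injective on its own interval.
The left piece maps (−∞, 3) onto (−22, ∞); the right piece maps [3, ∞) onto (−∞, −14].
The union (−22, ∞) ∪ (−∞, −14] covers ℝ, so σ is surjective.
For the follow-up: the images overlap, so an x < 3 with σ(x) = σ(3) exists. σ(3) = −14; solving −4x − 10 = −14 for x < 3 gives x = (−14 + 10)/(−4) = 1.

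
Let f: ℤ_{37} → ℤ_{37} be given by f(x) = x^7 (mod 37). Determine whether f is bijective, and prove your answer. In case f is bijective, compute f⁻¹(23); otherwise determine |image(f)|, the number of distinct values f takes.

14

Since 37 is prime, the nonzero elements of ℤ_{37} form a cyclic group of order 36.
As gcd(7, 36) = 1, raising to the 7th power is a bijection on this group: if u^7 ≡ v^7 then (uv^{−1})^7 = 1, and the only element of order dividing gcd(7, 36) = 1 is 1, so u = v.
With f(0) = 0 this makes f injective on all of ℤ_{37}, hence bijective (finite equal-size domain and codomain). In particular f is bijective.
Since f is bijective, we find the preimage of 23. The inverse of x ↦ x^7 on (ℤ_{37})^× is x ↦ x^31, because 7·31 = 217 = 6·36 + 1 ≡ 1 (mod 36) and x^{36} = 1 for x ≠ 0 (Fermat). So f⁻¹(23) = 23^31 mod 37.
Repeated squaring mod 37: 23^1 ≡ 23, 23^2 ≡ 23² = 529 ≡ 11, 23^4 ≡ 11² = 121 ≡ 10, 23^8 ≡ 10² = 100 ≡ 26, 23^16 ≡ 26² = 676 ≡ 10. Since 31 = 16 + 8 + 4 + 2 + 1, 23^31 ≡ 10·26·10·11·23: 10·26 = 260 ≡ 1, then 1·10 = 10, then 10·11 = 110 ≡ 36, then 36·23 = 828 ≡ 14. So 23^31 ≡ 14 (mod 37).
Hence f⁻¹(23) = 14.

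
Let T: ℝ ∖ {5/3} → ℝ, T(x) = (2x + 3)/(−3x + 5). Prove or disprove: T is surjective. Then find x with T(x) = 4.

17/14

If T(x) = −2/3, cross-multiplying gives −3(2x + 3) = 2(−3x + 5), which simplifies to −9 = 10 — false.  So −2/3 has no preimage and T is not surjective.
Solving T(x) = 4: cross-multiplying gives 2x + 3 = 4(−3x + 5), which rearranges to 14x = 17, so x = 17/14.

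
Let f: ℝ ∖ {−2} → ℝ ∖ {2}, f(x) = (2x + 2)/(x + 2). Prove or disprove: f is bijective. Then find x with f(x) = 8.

Suppose f(x_1) = f(x_2). Cross-multiplying: (2x_1 + 2)(x_2 + 2) = (2x_2 + 2)(x_1 + 2).
Expanding both sides and cancelling the symmetric terms leaves 2·(x_1 − x_2) = 0. Since 2 ≠ 0, x_1 = x_2. Therefore f is injective.
For any y ≠ 2, solving y(x + 2) = 2x + 2 for x gives a well-defined x ≠ −2. So f is surjective.
So f is bijective.
Solving f(x) = 8: cross-multiplying gives 2x + 2 = 8(x + 2), which rearranges to −6x = 14, so x = −7/3.

-7/3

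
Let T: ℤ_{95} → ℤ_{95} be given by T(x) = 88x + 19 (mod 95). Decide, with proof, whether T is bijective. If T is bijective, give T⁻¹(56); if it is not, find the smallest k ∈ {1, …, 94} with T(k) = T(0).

49

If T(x_1) = T(x_2), then 88x_1 ≡ 88x_2 (mod 95). Because gcd(88, 95) = 1, we may cancel 88 to get x_1 ≡ x_2 (mod 95).
We now compute 88⁻¹ mod 95 explicitly. Euclid's algorithm: 95 = 1·88 + 7, 88 = 12·7 + 4, 7 = 1·4 + 3, 4 = 1·3 + 1; back-substituting gives 1 = 27·88 − 25·95, so 88⁻¹ ≡ 27 (mod 95).
Then y ↦ 27(y − 19) is a two-sided inverse to T, so every y ∈ ℤ_{95} has a preimage.
Thus T is bijective.
Since T is bijective, we compute T⁻¹(56): solve 88x + 19 ≡ 56 (mod 95), i.e. 88x ≡ 37 (mod 95).
Multiplying by 88⁻¹ = 27 gives x ≡ 27·37 = 999 = 10·95 + 49 ≡ 49 (mod 95).
Check: T(49) = 88·49 + 19 = 4331 = 45·95 + 56 ≡ 56 (mod 95).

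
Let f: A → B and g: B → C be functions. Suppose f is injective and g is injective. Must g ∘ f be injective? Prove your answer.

injective

Suppose (g ∘ f)(a) = (g ∘ f)(b), i.e. g(f(a)) = g(f(b)).
Since g is injective, f(a) = f(b). Since f is injective, a = b. So g ∘ f is injective.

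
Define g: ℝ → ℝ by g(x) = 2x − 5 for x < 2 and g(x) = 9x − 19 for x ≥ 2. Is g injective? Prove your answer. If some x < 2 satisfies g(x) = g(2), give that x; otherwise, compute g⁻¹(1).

Both pieces are strictly increasing (slopes 2 and 9), so each is injective on its own interval.
The left piece maps (−∞, 2) onto (−∞, −1); the right piece maps [2, ∞) onto [−1, ∞).
These images are disjoint, so no value is attained by both pieces. So g is injective.
Because the two images are disjoint, no x < 2 has g(x) = g(2), so we compute g⁻¹(1): 1 lies in [−1, ∞), so solve 9x − 19 = 1: x = (1 + 19)/9 = 20/9.

20/9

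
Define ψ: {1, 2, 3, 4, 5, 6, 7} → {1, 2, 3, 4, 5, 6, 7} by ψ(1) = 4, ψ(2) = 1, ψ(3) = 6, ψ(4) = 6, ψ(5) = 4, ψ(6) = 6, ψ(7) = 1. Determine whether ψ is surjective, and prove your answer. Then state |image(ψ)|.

No element maps to 2, so ψ is not surjective.
The image of ψ is {1, 4, 6}, which has 3 elements.

3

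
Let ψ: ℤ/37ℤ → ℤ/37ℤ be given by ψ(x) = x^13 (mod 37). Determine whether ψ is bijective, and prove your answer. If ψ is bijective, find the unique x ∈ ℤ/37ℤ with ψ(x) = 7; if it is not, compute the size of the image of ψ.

34

Since 37 is prime, the nonzero elements of ℤ/37ℤ form a cyclic group of order 36.
As gcd(13, 36) = 1, raising to the 13th power is a bijection on this group: if a^13 ≡ b^13 then (ab^{−1})^13 = 1, and the only element of order dividing gcd(13, 36) = 1 is 1, so a = b.
With ψ(0) = 0 this makes ψ injective on all of ℤ/37ℤ, hence bijective (finite equal-size domain and codomain). In particular ψ is bijective.
Since ψ is bijective, we find the preimage of 7. The inverse of x ↦ x^13 on (ℤ/37ℤ)^× is x ↦ x^25, because 13·25 = 325 = 9·36 + 1 ≡ 1 (mod 36) and x^{36} = 1 for x ≠ 0 (Fermat). So ψ⁻¹(7) = 7^25 mod 37.
Repeated squaring mod 37: 7^1 ≡ 7, 7^2 ≡ 7² = 49 ≡ 12, 7^4 ≡ 12² = 144 ≡ 33, 7^8 ≡ 33² = 1089 ≡ 16, 7^16 ≡ 16² = 256 ≡ 34. Since 25 = 16 + 8 + 1, 7^25 ≡ 34·16·7: 34·16 = 544 ≡ 26, then 26·7 = 182 ≡ 34. So 7^25 ≡ 34 (mod 37).
Hence ψ⁻¹(7) = 34.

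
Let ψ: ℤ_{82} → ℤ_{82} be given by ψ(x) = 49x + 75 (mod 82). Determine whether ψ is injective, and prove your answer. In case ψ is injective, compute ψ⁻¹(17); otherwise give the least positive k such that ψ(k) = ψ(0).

44

Suppose ψ(x_1) = ψ(x_2) in ℤ_{82}. Then 49x_1 + 75 ≡ 49x_2 + 75 (mod 82), therefore 49(x_1 − x_2) ≡ 0 (mod 82).
Since gcd(49, 82) = 1, 49 is invertible modulo 82, therefore x_1 − x_2 ≡ 0 (mod 82), i.e. x_1 = x_2.
Hence ψ is injective.
We now compute 49⁻¹ mod 82 explicitly. Euclid's algorithm: 82 = 1·49 + 33, 49 = 1·33 + 16, 33 = 2·16 + 1; back-substituting gives 1 = 77·49 − 46·82, so 49⁻¹ ≡ 77 (mod 82).
Since ψ is injective, we find ψ⁻¹(17): we need 49x ≡ 17 − 75 ≡ 24 (mod 82). Using 49⁻¹ = 77: x ≡ 77·24 = 1848 = 22·82 + 44, so x = 44.
Check: ψ(44) = 49·44 + 75 = 2231 = 27·82 + 17 ≡ 17 (mod 82).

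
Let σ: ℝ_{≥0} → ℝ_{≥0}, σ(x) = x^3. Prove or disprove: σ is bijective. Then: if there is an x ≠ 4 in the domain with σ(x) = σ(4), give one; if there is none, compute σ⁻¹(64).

On ℝ_{≥0}, x ↦ x^3 is strictly increasing (injective) and for any y ∈ ℝ_{≥0} the 3rd root y^{1/3} lies in ℝ_{≥0} (surjective). So σ is bijective.
Since x ↦ x^3 is strictly increasing on ℝ_{≥0}, it is injective there, so no x ≠ 4 in the domain has σ(x) = σ(4). We therefore compute σ⁻¹(64) = 64^{1/3} = 4 (indeed 4^3 = 64).

4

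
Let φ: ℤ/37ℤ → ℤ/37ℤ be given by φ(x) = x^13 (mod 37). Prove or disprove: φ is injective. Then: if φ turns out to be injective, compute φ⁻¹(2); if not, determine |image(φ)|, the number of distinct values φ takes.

Since 37 is prime, the nonzero elements of ℤ/37ℤ form a cyclic group of order 36.
As gcd(13, 36) = 1, raising to the 13th power is a bijection on this group: if x_1^13 ≡ x_2^13 then (x_1x_2^{−1})^13 = 1, and the only element of order dividing gcd(13, 36) = 1 is 1, so x_1 = x_2.
With φ(0) = 0 this makes φ injective on all of ℤ/37ℤ, hence bijective (finite equal-size domain and codomain). In particular φ is injective.
Since φ is injective, we find the preimage of 2. The inverse of x ↦ x^13 on (ℤ/37ℤ)^× is x ↦ x^25, because 13·25 = 325 = 9·36 + 1 ≡ 1 (mod 36) and x^{36} = 1 for x ≠ 0 (Fermat). So φ⁻¹(2) = 2^25 mod 37.
Repeated squaring mod 37: 2^1 ≡ 2, 2^2 ≡ 2² = 4, 2^4 ≡ 4² = 16, 2^8 ≡ 16² = 256 ≡ 34, 2^16 ≡ 34² = 1156 ≡ 9. Since 25 = 16 + 8 + 1, 2^25 ≡ 9·34·2: 9·34 = 306 ≡ 10, then 10·2 = 20. So 2^25 ≡ 20 (mod 37).
Hence φ⁻¹(2) = 20.

20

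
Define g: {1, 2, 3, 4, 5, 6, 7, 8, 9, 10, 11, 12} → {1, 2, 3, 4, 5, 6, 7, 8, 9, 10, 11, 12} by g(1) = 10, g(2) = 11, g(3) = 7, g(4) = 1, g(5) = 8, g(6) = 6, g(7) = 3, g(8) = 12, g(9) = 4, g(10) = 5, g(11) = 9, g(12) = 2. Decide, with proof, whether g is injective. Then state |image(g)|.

The values g(1), …, g(12) are 10, 11, 7, 1, 8, 6, 3, 12, 4, 5, 9, 2 — all distinct.
So g(a) = g(b) only when a = b, and g is injective.
The image of g is {1, 2, 3, 4, 5, 6, 7, 8, 9, 10, 11, 12}, which has 12 elements.

12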